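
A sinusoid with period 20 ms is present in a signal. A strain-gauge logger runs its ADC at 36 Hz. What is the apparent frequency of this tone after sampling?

14 Hz

T = 20 ms → f = 1/T = 50 Hz.
50 Hz mod fs = 14 Hz.
14 Hz ≤ fs/2 = 18 Hz, appears at 14 Hz.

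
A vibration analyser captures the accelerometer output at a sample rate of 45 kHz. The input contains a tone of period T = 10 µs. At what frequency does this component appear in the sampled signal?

T = 10 µs → f = 1/T = 100 kHz.
100 kHz mod fs = 10 kHz.
10 kHz ≤ fs/2 = 22.5 kHz, appears at 10 kHz.

10 kHz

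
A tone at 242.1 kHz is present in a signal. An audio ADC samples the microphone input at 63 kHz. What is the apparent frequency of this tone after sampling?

9.9 kHz

242.1 kHz mod fs = 53.1 kHz.
53.1 kHz > fs/2 = 31.5 kHz, folds to fs − 53.1 kHz = 9.9 kHz.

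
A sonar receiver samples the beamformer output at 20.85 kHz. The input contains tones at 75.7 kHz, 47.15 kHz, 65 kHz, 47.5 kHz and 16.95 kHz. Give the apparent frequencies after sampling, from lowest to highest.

fs/2 = 10.425 kHz.
75.7 kHz mod fs = 13.15 kHz.
13.15 kHz > fs/2 = 10.425 kHz, folds to fs − 13.15 kHz = 7.7 kHz.
47.15 kHz mod fs = 5.45 kHz.
5.45 kHz ≤ fs/2 = 10.425 kHz, appears at 5.45 kHz.
65 kHz mod fs = 2.45 kHz.
2.45 kHz ≤ fs/2 = 10.425 kHz, appears at 2.45 kHz.
47.5 kHz mod fs = 5.8 kHz.
5.8 kHz ≤ fs/2 = 10.425 kHz, appears at 5.8 kHz.
16.95 kHz > fs/2 = 10.425 kHz, folds to fs − 16.95 kHz = 3.9 kHz.
Distinct values: {2.45 kHz, 3.9 kHz, 5.45 kHz, 5.8 kHz, 7.7 kHz}.

2.45 kHz, 3.9 kHz, 5.45 kHz, 5.8 kHz, 7.7 kHz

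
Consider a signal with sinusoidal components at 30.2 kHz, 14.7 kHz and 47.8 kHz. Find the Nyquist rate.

Highest-frequency component: 47.8 kHz.
Nyquist rate = 2 × 47.8 kHz = 95.6 kHz.

95.6 kHz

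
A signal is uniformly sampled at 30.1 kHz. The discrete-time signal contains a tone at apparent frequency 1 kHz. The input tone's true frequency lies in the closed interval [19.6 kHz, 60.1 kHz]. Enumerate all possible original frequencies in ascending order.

Frequencies that alias to 1 kHz are k·fs ± 1 kHz for integer k ≥ 0.
k=0: 1 kHz.
k=1: 29.1 kHz, 31.1 kHz.
k=2: 59.2 kHz, 61.2 kHz.
k=3: 89.3 kHz, 91.3 kHz.
Within [19.6 kHz, 60.1 kHz]: 29.1 kHz, 31.1 kHz, 59.2 kHz.

29.1 kHz, 31.1 kHz, 59.2 kHz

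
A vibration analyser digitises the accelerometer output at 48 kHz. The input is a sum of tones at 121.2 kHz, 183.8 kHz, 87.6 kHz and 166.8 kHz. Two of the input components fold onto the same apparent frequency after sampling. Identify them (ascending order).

121.2 kHz, 166.8 kHz

fs/2 = 24 kHz.
121.2 kHz mod fs = 25.2 kHz.
25.2 kHz > fs/2 = 24 kHz, folds to fs − 25.2 kHz = 22.8 kHz.
183.8 kHz mod fs = 39.8 kHz.
39.8 kHz > fs/2 = 24 kHz, folds to fs − 39.8 kHz = 8.2 kHz.
87.6 kHz mod fs = 39.6 kHz.
39.6 kHz > fs/2 = 24 kHz, folds to fs − 39.6 kHz = 8.4 kHz.
166.8 kHz mod fs = 22.8 kHz.
22.8 kHz ≤ fs/2 = 24 kHz, appears at 22.8 kHz.
121.2 kHz and 166.8 kHz both map to 22.8 kHz.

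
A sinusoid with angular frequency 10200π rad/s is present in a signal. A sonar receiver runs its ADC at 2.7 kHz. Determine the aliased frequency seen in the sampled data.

0.3 kHz

ω = 10200π rad/s → f = ω/(2π) = 5100 Hz = 5.1 kHz.
5.1 kHz mod fs = 2.4 kHz.
2.4 kHz > fs/2 = 1.35 kHz, folds to fs − 2.4 kHz = 0.3 kHz.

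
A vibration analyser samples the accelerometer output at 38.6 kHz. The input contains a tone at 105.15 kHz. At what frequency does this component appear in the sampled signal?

10.65 kHz

105.15 kHz mod fs = 27.95 kHz.
27.95 kHz > fs/2 = 19.3 kHz, folds to fs − 27.95 kHz = 10.65 kHz.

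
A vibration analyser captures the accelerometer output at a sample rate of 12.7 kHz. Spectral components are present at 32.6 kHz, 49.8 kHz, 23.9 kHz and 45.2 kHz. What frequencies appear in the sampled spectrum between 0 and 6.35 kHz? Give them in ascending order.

fs/2 = 6.35 kHz.
32.6 kHz mod fs = 7.2 kHz.
7.2 kHz > fs/2 = 6.35 kHz, folds to fs − 7.2 kHz = 5.5 kHz.
49.8 kHz mod fs = 11.7 kHz.
11.7 kHz > fs/2 = 6.35 kHz, folds to fs − 11.7 kHz = 1 kHz.
23.9 kHz mod fs = 11.2 kHz.
11.2 kHz > fs/2 = 6.35 kHz, folds to fs − 11.2 kHz = 1.5 kHz.
45.2 kHz mod fs = 7.1 kHz.
7.1 kHz > fs/2 = 6.35 kHz, folds to fs − 7.1 kHz = 5.6 kHz.
Distinct values: {1 kHz, 1.5 kHz, 5.5 kHz, 5.6 kHz}.

1 kHz, 1.5 kHz, 5.5 kHz, 5.6 kHz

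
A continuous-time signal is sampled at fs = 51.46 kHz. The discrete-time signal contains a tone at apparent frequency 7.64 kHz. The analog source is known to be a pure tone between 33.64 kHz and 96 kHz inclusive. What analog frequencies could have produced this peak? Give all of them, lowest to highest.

43.82 kHz, 59.1 kHz, 95.28 kHz

Frequencies that alias to 7.64 kHz are k·fs ± 7.64 kHz for integer k ≥ 0.
k=0: 7.64 kHz.
k=1: 43.82 kHz, 59.1 kHz.
k=2: 95.28 kHz, 110.56 kHz.
k=3: 146.74 kHz, 162.02 kHz.
Within [33.64 kHz, 96 kHz]: 43.82 kHz, 59.1 kHz, 95.28 kHz.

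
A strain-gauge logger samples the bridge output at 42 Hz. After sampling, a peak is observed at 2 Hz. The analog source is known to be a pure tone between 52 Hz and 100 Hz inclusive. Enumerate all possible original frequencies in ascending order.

82 Hz, 86 Hz

Frequencies that alias to 2 Hz are k·fs ± 2 Hz for integer k ≥ 0.
k=0: 2 Hz.
k=1: 40 Hz, 44 Hz.
k=2: 82 Hz, 86 Hz.
k=3: 124 Hz, 128 Hz.
Within [52 Hz, 100 Hz]: 82 Hz, 86 Hz.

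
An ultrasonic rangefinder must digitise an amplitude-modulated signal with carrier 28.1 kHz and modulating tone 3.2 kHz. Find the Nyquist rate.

AM sidebands sit at fc ± fm = 24.9 kHz and 31.3 kHz.
Highest-frequency component: 31.3 kHz.
Nyquist rate = 2 × 31.3 kHz = 62.6 kHz.

62.6 kHz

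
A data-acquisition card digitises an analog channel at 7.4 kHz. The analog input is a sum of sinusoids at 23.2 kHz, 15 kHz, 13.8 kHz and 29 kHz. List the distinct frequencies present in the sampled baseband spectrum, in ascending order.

0.2 kHz, 0.6 kHz, 1 kHz

fs/2 = 3.7 kHz.
23.2 kHz mod fs = 1 kHz.
1 kHz ≤ fs/2 = 3.7 kHz, appears at 1 kHz.
15 kHz mod fs = 0.2 kHz.
0.2 kHz ≤ fs/2 = 3.7 kHz, appears at 0.2 kHz.
13.8 kHz mod fs = 6.4 kHz.
6.4 kHz > fs/2 = 3.7 kHz, folds to fs − 6.4 kHz = 1 kHz.
29 kHz mod fs = 6.8 kHz.
6.8 kHz > fs/2 = 3.7 kHz, folds to fs − 6.8 kHz = 0.6 kHz.
Distinct values: {0.2 kHz, 0.6 kHz, 1 kHz}.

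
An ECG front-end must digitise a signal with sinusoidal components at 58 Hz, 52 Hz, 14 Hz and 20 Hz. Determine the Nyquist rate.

Highest-frequency component: 58 Hz.
Nyquist rate = 2 × 58 Hz = 116 Hz.

116 Hz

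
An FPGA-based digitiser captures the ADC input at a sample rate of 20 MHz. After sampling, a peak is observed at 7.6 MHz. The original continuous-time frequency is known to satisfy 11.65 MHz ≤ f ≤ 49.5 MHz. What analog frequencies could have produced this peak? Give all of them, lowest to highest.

12.4 MHz, 27.6 MHz, 32.4 MHz, 47.6 MHz

Frequencies that alias to 7.6 MHz are k·fs ± 7.6 MHz for integer k ≥ 0.
k=0: 7.6 MHz.
k=1: 12.4 MHz, 27.6 MHz.
k=2: 32.4 MHz, 47.6 MHz.
k=3: 52.4 MHz, 67.6 MHz.
Within [11.65 MHz, 49.5 MHz]: 12.4 MHz, 27.6 MHz, 32.4 MHz, 47.6 MHz.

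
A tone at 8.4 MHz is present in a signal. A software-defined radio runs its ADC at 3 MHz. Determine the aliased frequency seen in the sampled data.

0.6 MHz

8.4 MHz mod fs = 2.4 MHz.
2.4 MHz > fs/2 = 1.5 MHz, folds to fs − 2.4 MHz = 0.6 MHz.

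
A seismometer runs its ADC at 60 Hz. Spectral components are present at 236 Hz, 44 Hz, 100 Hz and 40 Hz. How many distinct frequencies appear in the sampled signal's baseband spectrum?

fs/2 = 30 Hz.
236 Hz mod fs = 56 Hz.
56 Hz > fs/2 = 30 Hz, folds to fs − 56 Hz = 4 Hz.
44 Hz > fs/2 = 30 Hz, folds to fs − 44 Hz = 16 Hz.
100 Hz mod fs = 40 Hz.
40 Hz > fs/2 = 30 Hz, folds to fs − 40 Hz = 20 Hz.
40 Hz > fs/2 = 30 Hz, folds to fs − 40 Hz = 20 Hz.
Distinct values: {4 Hz, 16 Hz, 20 Hz} → 3.

3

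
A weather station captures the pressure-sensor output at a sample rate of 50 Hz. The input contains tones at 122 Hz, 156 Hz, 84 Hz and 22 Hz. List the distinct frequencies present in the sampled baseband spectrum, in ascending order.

6 Hz, 16 Hz, 22 Hz

fs/2 = 25 Hz.
122 Hz mod fs = 22 Hz.
22 Hz ≤ fs/2 = 25 Hz, appears at 22 Hz.
156 Hz mod fs = 6 Hz.
6 Hz ≤ fs/2 = 25 Hz, appears at 6 Hz.
84 Hz mod fs = 34 Hz.
34 Hz > fs/2 = 25 Hz, folds to fs − 34 Hz = 16 Hz.
22 Hz ≤ fs/2 = 25 Hz, passes unchanged.
Distinct values: {6 Hz, 16 Hz, 22 Hz}.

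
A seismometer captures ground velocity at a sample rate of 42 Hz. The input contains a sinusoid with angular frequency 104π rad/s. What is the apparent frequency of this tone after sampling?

10 Hz

ω = 104π rad/s → f = ω/(2π) = 52 Hz.
52 Hz mod fs = 10 Hz.
10 Hz ≤ fs/2 = 21 Hz, appears at 10 Hz.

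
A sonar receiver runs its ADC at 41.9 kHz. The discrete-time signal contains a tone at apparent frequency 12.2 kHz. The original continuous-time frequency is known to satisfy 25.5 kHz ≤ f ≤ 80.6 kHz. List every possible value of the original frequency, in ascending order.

29.7 kHz, 54.1 kHz, 71.6 kHz

Frequencies that alias to 12.2 kHz are k·fs ± 12.2 kHz for integer k ≥ 0.
k=0: 12.2 kHz.
k=1: 29.7 kHz, 54.1 kHz.
k=2: 71.6 kHz, 96 kHz.
k=3: 113.5 kHz, 137.9 kHz.
Within [25.5 kHz, 80.6 kHz]: 29.7 kHz, 54.1 kHz, 71.6 kHz.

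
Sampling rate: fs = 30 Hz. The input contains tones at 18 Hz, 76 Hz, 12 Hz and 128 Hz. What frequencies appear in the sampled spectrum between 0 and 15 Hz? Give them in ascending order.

fs/2 = 15 Hz.
18 Hz > fs/2 = 15 Hz, folds to fs − 18 Hz = 12 Hz.
76 Hz mod fs = 16 Hz.
16 Hz > fs/2 = 15 Hz, folds to fs − 16 Hz = 14 Hz.
12 Hz ≤ fs/2 = 15 Hz, passes unchanged.
128 Hz mod fs = 8 Hz.
8 Hz ≤ fs/2 = 15 Hz, appears at 8 Hz.
Distinct values: {8 Hz, 12 Hz, 14 Hz}.

8 Hz, 12 Hz, 14 Hz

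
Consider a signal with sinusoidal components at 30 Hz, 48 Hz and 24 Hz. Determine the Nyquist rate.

Highest-frequency component: 48 Hz.
Nyquist rate = 2 × 48 Hz = 96 Hz.

96 Hz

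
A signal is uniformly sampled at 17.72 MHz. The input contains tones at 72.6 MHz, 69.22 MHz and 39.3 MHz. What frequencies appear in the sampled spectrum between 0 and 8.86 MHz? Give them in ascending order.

fs/2 = 8.86 MHz.
72.6 MHz mod fs = 1.72 MHz.
1.72 MHz ≤ fs/2 = 8.86 MHz, appears at 1.72 MHz.
69.22 MHz mod fs = 16.06 MHz.
16.06 MHz > fs/2 = 8.86 MHz, folds to fs − 16.06 MHz = 1.66 MHz.
39.3 MHz mod fs = 3.86 MHz.
3.86 MHz ≤ fs/2 = 8.86 MHz, appears at 3.86 MHz.
Distinct values: {1.66 MHz, 1.72 MHz, 3.86 MHz}.

1.66 MHz, 1.72 MHz, 3.86 MHz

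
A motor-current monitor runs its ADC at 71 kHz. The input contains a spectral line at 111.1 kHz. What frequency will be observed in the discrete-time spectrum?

30.9 kHz

111.1 kHz mod fs = 40.1 kHz.
40.1 kHz > fs/2 = 35.5 kHz, folds to fs − 40.1 kHz = 30.9 kHz.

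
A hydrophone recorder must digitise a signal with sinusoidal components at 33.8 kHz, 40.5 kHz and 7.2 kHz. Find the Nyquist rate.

Highest-frequency component: 40.5 kHz.
Nyquist rate = 2 × 40.5 kHz = 81 kHz.

81 kHz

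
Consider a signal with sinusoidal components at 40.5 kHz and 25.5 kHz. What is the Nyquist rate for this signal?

Highest-frequency component: 40.5 kHz.
Nyquist rate = 2 × 40.5 kHz = 81 kHz.

81 kHz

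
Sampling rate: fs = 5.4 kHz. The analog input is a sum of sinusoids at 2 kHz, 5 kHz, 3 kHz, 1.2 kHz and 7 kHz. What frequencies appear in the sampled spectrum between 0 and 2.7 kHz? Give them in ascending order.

fs/2 = 2.7 kHz.
2 kHz ≤ fs/2 = 2.7 kHz, passes unchanged.
5 kHz > fs/2 = 2.7 kHz, folds to fs − 5 kHz = 0.4 kHz.
3 kHz > fs/2 = 2.7 kHz, folds to fs − 3 kHz = 2.4 kHz.
1.2 kHz ≤ fs/2 = 2.7 kHz, passes unchanged.
7 kHz mod fs = 1.6 kHz.
1.6 kHz ≤ fs/2 = 2.7 kHz, appears at 1.6 kHz.
Distinct values: {0.4 kHz, 1.2 kHz, 1.6 kHz, 2 kHz, 2.4 kHz}.

0.4 kHz, 1.2 kHz, 1.6 kHz, 2 kHz, 2.4 kHz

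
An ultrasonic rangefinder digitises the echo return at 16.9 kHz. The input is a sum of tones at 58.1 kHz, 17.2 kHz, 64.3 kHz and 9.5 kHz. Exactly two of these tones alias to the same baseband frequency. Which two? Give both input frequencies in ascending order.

fs/2 = 8.45 kHz.
58.1 kHz mod fs = 7.4 kHz.
7.4 kHz ≤ fs/2 = 8.45 kHz, appears at 7.4 kHz.
17.2 kHz mod fs = 0.3 kHz.
0.3 kHz ≤ fs/2 = 8.45 kHz, appears at 0.3 kHz.
64.3 kHz mod fs = 13.6 kHz.
13.6 kHz > fs/2 = 8.45 kHz, folds to fs − 13.6 kHz = 3.3 kHz.
9.5 kHz > fs/2 = 8.45 kHz, folds to fs − 9.5 kHz = 7.4 kHz.
9.5 kHz and 58.1 kHz both map to 7.4 kHz.

9.5 kHz, 58.1 kHz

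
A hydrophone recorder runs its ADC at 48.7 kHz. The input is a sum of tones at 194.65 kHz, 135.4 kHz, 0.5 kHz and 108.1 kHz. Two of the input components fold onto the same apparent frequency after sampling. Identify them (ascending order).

108.1 kHz, 135.4 kHz

fs/2 = 24.35 kHz.
194.65 kHz mod fs = 48.55 kHz.
48.55 kHz > fs/2 = 24.35 kHz, folds to fs − 48.55 kHz = 0.15 kHz.
135.4 kHz mod fs = 38 kHz.
38 kHz > fs/2 = 24.35 kHz, folds to fs − 38 kHz = 10.7 kHz.
0.5 kHz ≤ fs/2 = 24.35 kHz, passes unchanged.
108.1 kHz mod fs = 10.7 kHz.
10.7 kHz ≤ fs/2 = 24.35 kHz, appears at 10.7 kHz.
108.1 kHz and 135.4 kHz both map to 10.7 kHz.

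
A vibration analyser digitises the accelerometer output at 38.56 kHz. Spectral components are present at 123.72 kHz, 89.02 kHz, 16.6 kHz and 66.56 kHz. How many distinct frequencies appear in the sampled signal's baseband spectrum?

fs/2 = 19.28 kHz.
123.72 kHz mod fs = 8.04 kHz.
8.04 kHz ≤ fs/2 = 19.28 kHz, appears at 8.04 kHz.
89.02 kHz mod fs = 11.9 kHz.
11.9 kHz ≤ fs/2 = 19.28 kHz, appears at 11.9 kHz.
16.6 kHz ≤ fs/2 = 19.28 kHz, passes unchanged.
66.56 kHz mod fs = 28 kHz.
28 kHz > fs/2 = 19.28 kHz, folds to fs − 28 kHz = 10.56 kHz.
Distinct values: {8.04 kHz, 10.56 kHz, 11.9 kHz, 16.6 kHz} → 4.

4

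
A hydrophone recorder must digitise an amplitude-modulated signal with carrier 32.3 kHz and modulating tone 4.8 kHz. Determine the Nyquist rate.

AM sidebands sit at fc ± fm = 27.5 kHz and 37.1 kHz.
Highest-frequency component: 37.1 kHz.
Nyquist rate = 2 × 37.1 kHz = 74.2 kHz.

74.2 kHz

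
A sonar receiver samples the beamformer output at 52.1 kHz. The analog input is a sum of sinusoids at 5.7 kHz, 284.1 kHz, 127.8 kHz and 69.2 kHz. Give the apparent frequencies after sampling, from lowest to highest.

5.7 kHz, 17.1 kHz, 23.6 kHz

fs/2 = 26.05 kHz.
5.7 kHz ≤ fs/2 = 26.05 kHz, passes unchanged.
284.1 kHz mod fs = 23.6 kHz.
23.6 kHz ≤ fs/2 = 26.05 kHz, appears at 23.6 kHz.
127.8 kHz mod fs = 23.6 kHz.
23.6 kHz ≤ fs/2 = 26.05 kHz, appears at 23.6 kHz.
69.2 kHz mod fs = 17.1 kHz.
17.1 kHz ≤ fs/2 = 26.05 kHz, appears at 17.1 kHz.
Distinct values: {5.7 kHz, 17.1 kHz, 23.6 kHz}.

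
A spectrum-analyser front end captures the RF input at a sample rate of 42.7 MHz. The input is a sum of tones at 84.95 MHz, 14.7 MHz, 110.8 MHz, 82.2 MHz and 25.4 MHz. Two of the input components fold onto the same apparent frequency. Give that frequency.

17.3 MHz

fs/2 = 21.35 MHz.
84.95 MHz mod fs = 42.25 MHz.
42.25 MHz > fs/2 = 21.35 MHz, folds to fs − 42.25 MHz = 0.45 MHz.
14.7 MHz ≤ fs/2 = 21.35 MHz, passes unchanged.
110.8 MHz mod fs = 25.4 MHz.
25.4 MHz > fs/2 = 21.35 MHz, folds to fs − 25.4 MHz = 17.3 MHz.
82.2 MHz mod fs = 39.5 MHz.
39.5 MHz > fs/2 = 21.35 MHz, folds to fs − 39.5 MHz = 3.2 MHz.
25.4 MHz > fs/2 = 21.35 MHz, folds to fs − 25.4 MHz = 17.3 MHz.
25.4 MHz and 110.8 MHz both map to 17.3 MHz.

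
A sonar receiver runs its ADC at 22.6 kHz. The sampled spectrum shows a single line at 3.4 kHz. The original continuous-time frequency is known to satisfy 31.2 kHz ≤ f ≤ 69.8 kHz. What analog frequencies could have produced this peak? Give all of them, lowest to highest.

41.8 kHz, 48.6 kHz, 64.4 kHz

Frequencies that alias to 3.4 kHz are k·fs ± 3.4 kHz for integer k ≥ 0.
k=0: 3.4 kHz.
k=1: 19.2 kHz, 26 kHz.
k=2: 41.8 kHz, 48.6 kHz.
k=3: 64.4 kHz, 71.2 kHz.
k=4: 87 kHz, 93.8 kHz.
Within [31.2 kHz, 69.8 kHz]: 41.8 kHz, 48.6 kHz, 64.4 kHz.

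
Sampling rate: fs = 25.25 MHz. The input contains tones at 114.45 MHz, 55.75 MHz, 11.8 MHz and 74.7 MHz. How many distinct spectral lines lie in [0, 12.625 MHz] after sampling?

3

fs/2 = 12.625 MHz.
114.45 MHz mod fs = 13.45 MHz.
13.45 MHz > fs/2 = 12.625 MHz, folds to fs − 13.45 MHz = 11.8 MHz.
55.75 MHz mod fs = 5.25 MHz.
5.25 MHz ≤ fs/2 = 12.625 MHz, appears at 5.25 MHz.
11.8 MHz ≤ fs/2 = 12.625 MHz, passes unchanged.
74.7 MHz mod fs = 24.2 MHz.
24.2 MHz > fs/2 = 12.625 MHz, folds to fs − 24.2 MHz = 1.05 MHz.
Distinct values: {1.05 MHz, 5.25 MHz, 11.8 MHz} → 3.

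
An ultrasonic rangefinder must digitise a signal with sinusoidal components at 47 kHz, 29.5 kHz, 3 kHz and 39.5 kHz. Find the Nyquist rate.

94 kHz

Highest-frequency component: 47 kHz.
Nyquist rate = 2 × 47 kHz = 94 kHz.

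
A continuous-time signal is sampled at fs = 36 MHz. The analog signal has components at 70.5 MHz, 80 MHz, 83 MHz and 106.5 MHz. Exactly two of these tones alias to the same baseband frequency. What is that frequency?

1.5 MHz

fs/2 = 18 MHz.
70.5 MHz mod fs = 34.5 MHz.
34.5 MHz > fs/2 = 18 MHz, folds to fs − 34.5 MHz = 1.5 MHz.
80 MHz mod fs = 8 MHz.
8 MHz ≤ fs/2 = 18 MHz, appears at 8 MHz.
83 MHz mod fs = 11 MHz.
11 MHz ≤ fs/2 = 18 MHz, appears at 11 MHz.
106.5 MHz mod fs = 34.5 MHz.
34.5 MHz > fs/2 = 18 MHz, folds to fs − 34.5 MHz = 1.5 MHz.
70.5 MHz and 106.5 MHz both map to 1.5 MHz.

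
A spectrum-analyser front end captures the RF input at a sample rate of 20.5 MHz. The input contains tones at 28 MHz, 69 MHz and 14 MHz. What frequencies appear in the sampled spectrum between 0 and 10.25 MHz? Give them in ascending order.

6.5 MHz, 7.5 MHz

fs/2 = 10.25 MHz.
28 MHz mod fs = 7.5 MHz.
7.5 MHz ≤ fs/2 = 10.25 MHz, appears at 7.5 MHz.
69 MHz mod fs = 7.5 MHz.
7.5 MHz ≤ fs/2 = 10.25 MHz, appears at 7.5 MHz.
14 MHz > fs/2 = 10.25 MHz, folds to fs − 14 MHz = 6.5 MHz.
Distinct values: {6.5 MHz, 7.5 MHz}.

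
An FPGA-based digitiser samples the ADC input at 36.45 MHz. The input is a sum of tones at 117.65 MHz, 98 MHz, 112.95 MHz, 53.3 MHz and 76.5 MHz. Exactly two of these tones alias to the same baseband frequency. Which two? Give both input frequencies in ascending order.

76.5 MHz, 112.95 MHz

fs/2 = 18.225 MHz.
117.65 MHz mod fs = 8.3 MHz.
8.3 MHz ≤ fs/2 = 18.225 MHz, appears at 8.3 MHz.
98 MHz mod fs = 25.1 MHz.
25.1 MHz > fs/2 = 18.225 MHz, folds to fs − 25.1 MHz = 11.35 MHz.
112.95 MHz mod fs = 3.6 MHz.
3.6 MHz ≤ fs/2 = 18.225 MHz, appears at 3.6 MHz.
53.3 MHz mod fs = 16.85 MHz.
16.85 MHz ≤ fs/2 = 18.225 MHz, appears at 16.85 MHz.
76.5 MHz mod fs = 3.6 MHz.
3.6 MHz ≤ fs/2 = 18.225 MHz, appears at 3.6 MHz.
76.5 MHz and 112.95 MHz both map to 3.6 MHz.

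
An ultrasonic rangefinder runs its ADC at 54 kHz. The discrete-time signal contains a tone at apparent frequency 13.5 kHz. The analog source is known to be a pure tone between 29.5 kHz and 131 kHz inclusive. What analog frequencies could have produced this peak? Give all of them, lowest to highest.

Frequencies that alias to 13.5 kHz are k·fs ± 13.5 kHz for integer k ≥ 0.
k=0: 13.5 kHz.
k=1: 40.5 kHz, 67.5 kHz.
k=2: 94.5 kHz, 121.5 kHz.
k=3: 148.5 kHz, 175.5 kHz.
Within [29.5 kHz, 131 kHz]: 40.5 kHz, 67.5 kHz, 94.5 kHz, 121.5 kHz.

40.5 kHz, 67.5 kHz, 94.5 kHz, 121.5 kHz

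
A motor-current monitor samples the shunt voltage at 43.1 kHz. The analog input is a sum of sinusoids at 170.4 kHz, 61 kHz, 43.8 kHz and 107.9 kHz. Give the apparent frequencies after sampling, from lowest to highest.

0.7 kHz, 2 kHz, 17.9 kHz, 21.4 kHz

fs/2 = 21.55 kHz.
170.4 kHz mod fs = 41.1 kHz.
41.1 kHz > fs/2 = 21.55 kHz, folds to fs − 41.1 kHz = 2 kHz.
61 kHz mod fs = 17.9 kHz.
17.9 kHz ≤ fs/2 = 21.55 kHz, appears at 17.9 kHz.
43.8 kHz mod fs = 0.7 kHz.
0.7 kHz ≤ fs/2 = 21.55 kHz, appears at 0.7 kHz.
107.9 kHz mod fs = 21.7 kHz.
21.7 kHz > fs/2 = 21.55 kHz, folds to fs − 21.7 kHz = 21.4 kHz.
Distinct values: {0.7 kHz, 2 kHz, 17.9 kHz, 21.4 kHz}.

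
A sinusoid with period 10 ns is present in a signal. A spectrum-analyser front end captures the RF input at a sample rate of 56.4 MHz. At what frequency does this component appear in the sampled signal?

T = 10 ns → f = 1/T = 100 MHz.
100 MHz mod fs = 43.6 MHz.
43.6 MHz > fs/2 = 28.2 MHz, folds to fs − 43.6 MHz = 12.8 MHz.

12.8 MHz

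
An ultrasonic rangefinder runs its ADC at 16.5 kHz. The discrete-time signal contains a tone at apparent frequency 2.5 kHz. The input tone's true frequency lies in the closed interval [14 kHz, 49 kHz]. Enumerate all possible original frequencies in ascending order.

14 kHz, 19 kHz, 30.5 kHz, 35.5 kHz, 47 kHz

Frequencies that alias to 2.5 kHz are k·fs ± 2.5 kHz for integer k ≥ 0.
k=0: 2.5 kHz.
k=1: 14 kHz, 19 kHz.
k=2: 30.5 kHz, 35.5 kHz.
k=3: 47 kHz, 52 kHz.
k=4: 63.5 kHz, 68.5 kHz.
Within [14 kHz, 49 kHz]: 14 kHz, 19 kHz, 30.5 kHz, 35.5 kHz, 47 kHz.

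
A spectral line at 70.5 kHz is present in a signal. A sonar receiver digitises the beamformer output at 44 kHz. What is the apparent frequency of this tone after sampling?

17.5 kHz

70.5 kHz mod fs = 26.5 kHz.
26.5 kHz > fs/2 = 22 kHz, folds to fs − 26.5 kHz = 17.5 kHz.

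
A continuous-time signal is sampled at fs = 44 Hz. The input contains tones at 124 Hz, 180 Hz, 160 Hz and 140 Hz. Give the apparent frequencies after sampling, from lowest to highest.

4 Hz, 8 Hz, 16 Hz

fs/2 = 22 Hz.
124 Hz mod fs = 36 Hz.
36 Hz > fs/2 = 22 Hz, folds to fs − 36 Hz = 8 Hz.
180 Hz mod fs = 4 Hz.
4 Hz ≤ fs/2 = 22 Hz, appears at 4 Hz.
160 Hz mod fs = 28 Hz.
28 Hz > fs/2 = 22 Hz, folds to fs − 28 Hz = 16 Hz.
140 Hz mod fs = 8 Hz.
8 Hz ≤ fs/2 = 22 Hz, appears at 8 Hz.
Distinct values: {4 Hz, 8 Hz, 16 Hz}.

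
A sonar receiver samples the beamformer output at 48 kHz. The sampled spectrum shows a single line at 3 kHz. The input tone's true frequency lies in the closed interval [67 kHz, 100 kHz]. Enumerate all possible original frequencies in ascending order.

Frequencies that alias to 3 kHz are k·fs ± 3 kHz for integer k ≥ 0.
k=0: 3 kHz.
k=1: 45 kHz, 51 kHz.
k=2: 93 kHz, 99 kHz.
k=3: 141 kHz, 147 kHz.
Within [67 kHz, 100 kHz]: 93 kHz, 99 kHz.

93 kHz, 99 kHz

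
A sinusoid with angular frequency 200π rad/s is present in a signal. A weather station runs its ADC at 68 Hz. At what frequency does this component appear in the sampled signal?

32 Hz

ω = 200π rad/s → f = ω/(2π) = 100 Hz.
100 Hz mod fs = 32 Hz.
32 Hz ≤ fs/2 = 34 Hz, appears at 32 Hz.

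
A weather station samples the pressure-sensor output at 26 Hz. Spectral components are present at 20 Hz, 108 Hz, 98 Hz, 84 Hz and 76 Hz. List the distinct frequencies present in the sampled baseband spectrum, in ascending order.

fs/2 = 13 Hz.
20 Hz > fs/2 = 13 Hz, folds to fs − 20 Hz = 6 Hz.
108 Hz mod fs = 4 Hz.
4 Hz ≤ fs/2 = 13 Hz, appears at 4 Hz.
98 Hz mod fs = 20 Hz.
20 Hz > fs/2 = 13 Hz, folds to fs − 20 Hz = 6 Hz.
84 Hz mod fs = 6 Hz.
6 Hz ≤ fs/2 = 13 Hz, appears at 6 Hz.
76 Hz mod fs = 24 Hz.
24 Hz > fs/2 = 13 Hz, folds to fs − 24 Hz = 2 Hz.
Distinct values: {2 Hz, 4 Hz, 6 Hz}.

2 Hz, 4 Hz, 6 Hz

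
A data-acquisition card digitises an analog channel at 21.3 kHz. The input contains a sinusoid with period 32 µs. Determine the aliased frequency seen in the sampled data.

T = 32 µs → f = 1/T = 31.25 kHz.
31.25 kHz mod fs = 9.95 kHz.
9.95 kHz ≤ fs/2 = 10.65 kHz, appears at 9.95 kHz.

9.95 kHz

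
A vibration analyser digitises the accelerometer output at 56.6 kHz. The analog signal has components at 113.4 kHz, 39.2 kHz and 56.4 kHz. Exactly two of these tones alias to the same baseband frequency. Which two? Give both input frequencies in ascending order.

56.4 kHz, 113.4 kHz

fs/2 = 28.3 kHz.
113.4 kHz mod fs = 0.2 kHz.
0.2 kHz ≤ fs/2 = 28.3 kHz, appears at 0.2 kHz.
39.2 kHz > fs/2 = 28.3 kHz, folds to fs − 39.2 kHz = 17.4 kHz.
56.4 kHz > fs/2 = 28.3 kHz, folds to fs − 56.4 kHz = 0.2 kHz.
56.4 kHz and 113.4 kHz both map to 0.2 kHz.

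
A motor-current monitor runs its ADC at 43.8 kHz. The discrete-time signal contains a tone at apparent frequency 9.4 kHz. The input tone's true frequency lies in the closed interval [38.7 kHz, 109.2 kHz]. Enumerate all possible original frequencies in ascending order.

53.2 kHz, 78.2 kHz, 97 kHz

Frequencies that alias to 9.4 kHz are k·fs ± 9.4 kHz for integer k ≥ 0.
k=0: 9.4 kHz.
k=1: 34.4 kHz, 53.2 kHz.
k=2: 78.2 kHz, 97 kHz.
k=3: 122 kHz, 140.8 kHz.
Within [38.7 kHz, 109.2 kHz]: 53.2 kHz, 78.2 kHz, 97 kHz.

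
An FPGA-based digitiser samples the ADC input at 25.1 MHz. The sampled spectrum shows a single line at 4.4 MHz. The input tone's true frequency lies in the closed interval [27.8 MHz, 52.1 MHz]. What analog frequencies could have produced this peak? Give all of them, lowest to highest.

29.5 MHz, 45.8 MHz

Frequencies that alias to 4.4 MHz are k·fs ± 4.4 MHz for integer k ≥ 0.
k=0: 4.4 MHz.
k=1: 20.7 MHz, 29.5 MHz.
k=2: 45.8 MHz, 54.6 MHz.
k=3: 70.9 MHz, 79.7 MHz.
Within [27.8 MHz, 52.1 MHz]: 29.5 MHz, 45.8 MHz.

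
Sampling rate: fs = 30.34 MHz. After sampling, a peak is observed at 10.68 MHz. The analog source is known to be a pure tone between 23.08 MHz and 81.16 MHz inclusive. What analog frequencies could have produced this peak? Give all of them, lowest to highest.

Frequencies that alias to 10.68 MHz are k·fs ± 10.68 MHz for integer k ≥ 0.
k=0: 10.68 MHz.
k=1: 19.66 MHz, 41.02 MHz.
k=2: 50 MHz, 71.36 MHz.
k=3: 80.34 MHz, 101.7 MHz.
k=4: 110.68 MHz, 132.04 MHz.
Within [23.08 MHz, 81.16 MHz]: 41.02 MHz, 50 MHz, 71.36 MHz, 80.34 MHz.

41.02 MHz, 50 MHz, 71.36 MHz, 80.34 MHz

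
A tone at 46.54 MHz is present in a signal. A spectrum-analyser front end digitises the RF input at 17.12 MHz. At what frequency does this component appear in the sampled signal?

4.82 MHz

46.54 MHz mod fs = 12.3 MHz.
12.3 MHz > fs/2 = 8.56 MHz, folds to fs − 12.3 MHz = 4.82 MHz.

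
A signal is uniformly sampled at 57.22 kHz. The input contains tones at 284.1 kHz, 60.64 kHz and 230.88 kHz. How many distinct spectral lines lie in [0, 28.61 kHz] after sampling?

fs/2 = 28.61 kHz.
284.1 kHz mod fs = 55.22 kHz.
55.22 kHz > fs/2 = 28.61 kHz, folds to fs − 55.22 kHz = 2 kHz.
60.64 kHz mod fs = 3.42 kHz.
3.42 kHz ≤ fs/2 = 28.61 kHz, appears at 3.42 kHz.
230.88 kHz mod fs = 2 kHz.
2 kHz ≤ fs/2 = 28.61 kHz, appears at 2 kHz.
Distinct values: {2 kHz, 3.42 kHz} → 2.

2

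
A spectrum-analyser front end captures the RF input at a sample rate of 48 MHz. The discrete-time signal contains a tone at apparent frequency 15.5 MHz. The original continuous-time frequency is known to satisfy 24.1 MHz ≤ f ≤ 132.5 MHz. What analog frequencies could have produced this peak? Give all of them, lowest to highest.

32.5 MHz, 63.5 MHz, 80.5 MHz, 111.5 MHz, 128.5 MHz

Frequencies that alias to 15.5 MHz are k·fs ± 15.5 MHz for integer k ≥ 0.
k=0: 15.5 MHz.
k=1: 32.5 MHz, 63.5 MHz.
k=2: 80.5 MHz, 111.5 MHz.
k=3: 128.5 MHz, 159.5 MHz.
k=4: 176.5 MHz, 207.5 MHz.
Within [24.1 MHz, 132.5 MHz]: 32.5 MHz, 63.5 MHz, 80.5 MHz, 111.5 MHz, 128.5 MHz.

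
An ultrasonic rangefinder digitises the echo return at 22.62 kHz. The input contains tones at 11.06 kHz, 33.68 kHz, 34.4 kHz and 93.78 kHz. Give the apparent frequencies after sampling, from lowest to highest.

fs/2 = 11.31 kHz.
11.06 kHz ≤ fs/2 = 11.31 kHz, passes unchanged.
33.68 kHz mod fs = 11.06 kHz.
11.06 kHz ≤ fs/2 = 11.31 kHz, appears at 11.06 kHz.
34.4 kHz mod fs = 11.78 kHz.
11.78 kHz > fs/2 = 11.31 kHz, folds to fs − 11.78 kHz = 10.84 kHz.
93.78 kHz mod fs = 3.3 kHz.
3.3 kHz ≤ fs/2 = 11.31 kHz, appears at 3.3 kHz.
Distinct values: {3.3 kHz, 10.84 kHz, 11.06 kHz}.

3.3 kHz, 10.84 kHz, 11.06 kHz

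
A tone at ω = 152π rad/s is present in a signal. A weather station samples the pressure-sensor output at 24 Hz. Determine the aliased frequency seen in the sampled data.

4 Hz

ω = 152π rad/s → f = ω/(2π) = 76 Hz.
76 Hz mod fs = 4 Hz.
4 Hz ≤ fs/2 = 12 Hz, appears at 4 Hz.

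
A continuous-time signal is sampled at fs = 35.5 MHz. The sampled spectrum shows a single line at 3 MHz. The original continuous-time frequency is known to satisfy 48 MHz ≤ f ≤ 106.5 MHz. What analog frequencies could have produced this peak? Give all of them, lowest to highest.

Frequencies that alias to 3 MHz are k·fs ± 3 MHz for integer k ≥ 0.
k=0: 3 MHz.
k=1: 32.5 MHz, 38.5 MHz.
k=2: 68 MHz, 74 MHz.
k=3: 103.5 MHz, 109.5 MHz.
k=4: 139 MHz, 145 MHz.
Within [48 MHz, 106.5 MHz]: 68 MHz, 74 MHz, 103.5 MHz.

68 MHz, 74 MHz, 103.5 MHz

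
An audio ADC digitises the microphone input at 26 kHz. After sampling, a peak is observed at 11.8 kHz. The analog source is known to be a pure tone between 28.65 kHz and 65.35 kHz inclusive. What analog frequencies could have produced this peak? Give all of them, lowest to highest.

37.8 kHz, 40.2 kHz, 63.8 kHz

Frequencies that alias to 11.8 kHz are k·fs ± 11.8 kHz for integer k ≥ 0.
k=0: 11.8 kHz.
k=1: 14.2 kHz, 37.8 kHz.
k=2: 40.2 kHz, 63.8 kHz.
k=3: 66.2 kHz, 89.8 kHz.
Within [28.65 kHz, 65.35 kHz]: 37.8 kHz, 40.2 kHz, 63.8 kHz.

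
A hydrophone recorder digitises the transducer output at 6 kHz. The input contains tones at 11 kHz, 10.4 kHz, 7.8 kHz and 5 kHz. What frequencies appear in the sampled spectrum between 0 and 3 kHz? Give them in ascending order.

fs/2 = 3 kHz.
11 kHz mod fs = 5 kHz.
5 kHz > fs/2 = 3 kHz, folds to fs − 5 kHz = 1 kHz.
10.4 kHz mod fs = 4.4 kHz.
4.4 kHz > fs/2 = 3 kHz, folds to fs − 4.4 kHz = 1.6 kHz.
7.8 kHz mod fs = 1.8 kHz.
1.8 kHz ≤ fs/2 = 3 kHz, appears at 1.8 kHz.
5 kHz > fs/2 = 3 kHz, folds to fs − 5 kHz = 1 kHz.
Distinct values: {1 kHz, 1.6 kHz, 1.8 kHz}.

1 kHz, 1.6 kHz, 1.8 kHz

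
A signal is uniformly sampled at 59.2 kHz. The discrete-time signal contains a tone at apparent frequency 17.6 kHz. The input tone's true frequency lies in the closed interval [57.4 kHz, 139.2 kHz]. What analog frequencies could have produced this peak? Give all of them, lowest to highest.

76.8 kHz, 100.8 kHz, 136 kHz

Frequencies that alias to 17.6 kHz are k·fs ± 17.6 kHz for integer k ≥ 0.
k=0: 17.6 kHz.
k=1: 41.6 kHz, 76.8 kHz.
k=2: 100.8 kHz, 136 kHz.
k=3: 160 kHz, 195.2 kHz.
Within [57.4 kHz, 139.2 kHz]: 76.8 kHz, 100.8 kHz, 136 kHz.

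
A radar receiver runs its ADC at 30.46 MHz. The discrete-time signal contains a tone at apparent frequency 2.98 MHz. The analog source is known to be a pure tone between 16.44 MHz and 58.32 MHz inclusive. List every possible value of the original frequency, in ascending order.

27.48 MHz, 33.44 MHz, 57.94 MHz

Frequencies that alias to 2.98 MHz are k·fs ± 2.98 MHz for integer k ≥ 0.
k=0: 2.98 MHz.
k=1: 27.48 MHz, 33.44 MHz.
k=2: 57.94 MHz, 63.9 MHz.
k=3: 88.4 MHz, 94.36 MHz.
Within [16.44 MHz, 58.32 MHz]: 27.48 MHz, 33.44 MHz, 57.94 MHz.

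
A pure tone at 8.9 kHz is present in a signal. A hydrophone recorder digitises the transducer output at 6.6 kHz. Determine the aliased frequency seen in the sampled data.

2.3 kHz

8.9 kHz mod fs = 2.3 kHz.
2.3 kHz ≤ fs/2 = 3.3 kHz, appears at 2.3 kHz.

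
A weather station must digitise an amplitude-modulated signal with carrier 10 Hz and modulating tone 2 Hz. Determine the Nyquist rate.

AM sidebands sit at fc ± fm = 8 Hz and 12 Hz.
Highest-frequency component: 12 Hz.
Nyquist rate = 2 × 12 Hz = 24 Hz.

24 Hz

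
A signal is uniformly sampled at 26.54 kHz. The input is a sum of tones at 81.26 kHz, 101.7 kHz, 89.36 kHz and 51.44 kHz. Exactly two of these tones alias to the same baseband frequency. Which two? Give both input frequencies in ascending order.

51.44 kHz, 81.26 kHz

fs/2 = 13.27 kHz.
81.26 kHz mod fs = 1.64 kHz.
1.64 kHz ≤ fs/2 = 13.27 kHz, appears at 1.64 kHz.
101.7 kHz mod fs = 22.08 kHz.
22.08 kHz > fs/2 = 13.27 kHz, folds to fs − 22.08 kHz = 4.46 kHz.
89.36 kHz mod fs = 9.74 kHz.
9.74 kHz ≤ fs/2 = 13.27 kHz, appears at 9.74 kHz.
51.44 kHz mod fs = 24.9 kHz.
24.9 kHz > fs/2 = 13.27 kHz, folds to fs − 24.9 kHz = 1.64 kHz.
51.44 kHz and 81.26 kHz both map to 1.64 kHz.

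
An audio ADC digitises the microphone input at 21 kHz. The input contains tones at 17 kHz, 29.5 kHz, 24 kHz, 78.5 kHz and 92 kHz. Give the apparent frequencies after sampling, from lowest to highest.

3 kHz, 4 kHz, 5.5 kHz, 8 kHz, 8.5 kHz

fs/2 = 10.5 kHz.
17 kHz > fs/2 = 10.5 kHz, folds to fs − 17 kHz = 4 kHz.
29.5 kHz mod fs = 8.5 kHz.
8.5 kHz ≤ fs/2 = 10.5 kHz, appears at 8.5 kHz.
24 kHz mod fs = 3 kHz.
3 kHz ≤ fs/2 = 10.5 kHz, appears at 3 kHz.
78.5 kHz mod fs = 15.5 kHz.
15.5 kHz > fs/2 = 10.5 kHz, folds to fs − 15.5 kHz = 5.5 kHz.
92 kHz mod fs = 8 kHz.
8 kHz ≤ fs/2 = 10.5 kHz, appears at 8 kHz.
Distinct values: {3 kHz, 4 kHz, 5.5 kHz, 8 kHz, 8.5 kHz}.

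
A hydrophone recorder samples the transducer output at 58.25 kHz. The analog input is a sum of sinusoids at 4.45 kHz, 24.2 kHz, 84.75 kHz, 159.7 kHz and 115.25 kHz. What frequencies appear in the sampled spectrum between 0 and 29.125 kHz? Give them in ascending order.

fs/2 = 29.125 kHz.
4.45 kHz ≤ fs/2 = 29.125 kHz, passes unchanged.
24.2 kHz ≤ fs/2 = 29.125 kHz, passes unchanged.
84.75 kHz mod fs = 26.5 kHz.
26.5 kHz ≤ fs/2 = 29.125 kHz, appears at 26.5 kHz.
159.7 kHz mod fs = 43.2 kHz.
43.2 kHz > fs/2 = 29.125 kHz, folds to fs − 43.2 kHz = 15.05 kHz.
115.25 kHz mod fs = 57 kHz.
57 kHz > fs/2 = 29.125 kHz, folds to fs − 57 kHz = 1.25 kHz.
Distinct values: {1.25 kHz, 4.45 kHz, 15.05 kHz, 24.2 kHz, 26.5 kHz}.

1.25 kHz, 4.45 kHz, 15.05 kHz, 24.2 kHz, 26.5 kHz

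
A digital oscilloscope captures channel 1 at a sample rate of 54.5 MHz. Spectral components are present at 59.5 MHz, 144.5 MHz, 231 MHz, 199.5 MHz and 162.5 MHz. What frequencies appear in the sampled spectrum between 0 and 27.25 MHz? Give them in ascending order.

fs/2 = 27.25 MHz.
59.5 MHz mod fs = 5 MHz.
5 MHz ≤ fs/2 = 27.25 MHz, appears at 5 MHz.
144.5 MHz mod fs = 35.5 MHz.
35.5 MHz > fs/2 = 27.25 MHz, folds to fs − 35.5 MHz = 19 MHz.
231 MHz mod fs = 13 MHz.
13 MHz ≤ fs/2 = 27.25 MHz, appears at 13 MHz.
199.5 MHz mod fs = 36 MHz.
36 MHz > fs/2 = 27.25 MHz, folds to fs − 36 MHz = 18.5 MHz.
162.5 MHz mod fs = 53.5 MHz.
53.5 MHz > fs/2 = 27.25 MHz, folds to fs − 53.5 MHz = 1 MHz.
Distinct values: {1 MHz, 5 MHz, 13 MHz, 18.5 MHz, 19 MHz}.

1 MHz, 5 MHz, 13 MHz, 18.5 MHz, 19 MHz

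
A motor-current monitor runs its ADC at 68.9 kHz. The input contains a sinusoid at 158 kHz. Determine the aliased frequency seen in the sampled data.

20.2 kHz

158 kHz mod fs = 20.2 kHz.
20.2 kHz ≤ fs/2 = 34.45 kHz, appears at 20.2 kHz.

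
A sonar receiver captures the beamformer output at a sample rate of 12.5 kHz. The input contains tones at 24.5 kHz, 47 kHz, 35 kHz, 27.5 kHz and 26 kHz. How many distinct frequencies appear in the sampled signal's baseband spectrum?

4

fs/2 = 6.25 kHz.
24.5 kHz mod fs = 12 kHz.
12 kHz > fs/2 = 6.25 kHz, folds to fs − 12 kHz = 0.5 kHz.
47 kHz mod fs = 9.5 kHz.
9.5 kHz > fs/2 = 6.25 kHz, folds to fs − 9.5 kHz = 3 kHz.
35 kHz mod fs = 10 kHz.
10 kHz > fs/2 = 6.25 kHz, folds to fs − 10 kHz = 2.5 kHz.
27.5 kHz mod fs = 2.5 kHz.
2.5 kHz ≤ fs/2 = 6.25 kHz, appears at 2.5 kHz.
26 kHz mod fs = 1 kHz.
1 kHz ≤ fs/2 = 6.25 kHz, appears at 1 kHz.
Distinct values: {0.5 kHz, 1 kHz, 2.5 kHz, 3 kHz} → 4.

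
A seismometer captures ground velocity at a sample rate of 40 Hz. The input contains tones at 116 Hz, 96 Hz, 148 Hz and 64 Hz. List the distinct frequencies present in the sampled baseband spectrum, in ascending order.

fs/2 = 20 Hz.
116 Hz mod fs = 36 Hz.
36 Hz > fs/2 = 20 Hz, folds to fs − 36 Hz = 4 Hz.
96 Hz mod fs = 16 Hz.
16 Hz ≤ fs/2 = 20 Hz, appears at 16 Hz.
148 Hz mod fs = 28 Hz.
28 Hz > fs/2 = 20 Hz, folds to fs − 28 Hz = 12 Hz.
64 Hz mod fs = 24 Hz.
24 Hz > fs/2 = 20 Hz, folds to fs − 24 Hz = 16 Hz.
Distinct values: {4 Hz, 12 Hz, 16 Hz}.

4 Hz, 12 Hz, 16 Hz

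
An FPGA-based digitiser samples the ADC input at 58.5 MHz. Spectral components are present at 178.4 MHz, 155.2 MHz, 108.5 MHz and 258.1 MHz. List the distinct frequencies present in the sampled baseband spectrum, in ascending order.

fs/2 = 29.25 MHz.
178.4 MHz mod fs = 2.9 MHz.
2.9 MHz ≤ fs/2 = 29.25 MHz, appears at 2.9 MHz.
155.2 MHz mod fs = 38.2 MHz.
38.2 MHz > fs/2 = 29.25 MHz, folds to fs − 38.2 MHz = 20.3 MHz.
108.5 MHz mod fs = 50 MHz.
50 MHz > fs/2 = 29.25 MHz, folds to fs − 50 MHz = 8.5 MHz.
258.1 MHz mod fs = 24.1 MHz.
24.1 MHz ≤ fs/2 = 29.25 MHz, appears at 24.1 MHz.
Distinct values: {2.9 MHz, 8.5 MHz, 20.3 MHz, 24.1 MHz}.

2.9 MHz, 8.5 MHz, 20.3 MHz, 24.1 MHz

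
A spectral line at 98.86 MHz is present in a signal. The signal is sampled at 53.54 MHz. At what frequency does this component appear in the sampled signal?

98.86 MHz mod fs = 45.32 MHz.
45.32 MHz > fs/2 = 26.77 MHz, folds to fs − 45.32 MHz = 8.22 MHz.

8.22 MHz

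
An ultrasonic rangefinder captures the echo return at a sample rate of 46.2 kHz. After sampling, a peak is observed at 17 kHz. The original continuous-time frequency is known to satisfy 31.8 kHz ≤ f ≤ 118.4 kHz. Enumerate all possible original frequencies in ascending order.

63.2 kHz, 75.4 kHz, 109.4 kHz

Frequencies that alias to 17 kHz are k·fs ± 17 kHz for integer k ≥ 0.
k=0: 17 kHz.
k=1: 29.2 kHz, 63.2 kHz.
k=2: 75.4 kHz, 109.4 kHz.
k=3: 121.6 kHz, 155.6 kHz.
Within [31.8 kHz, 118.4 kHz]: 63.2 kHz, 75.4 kHz, 109.4 kHz.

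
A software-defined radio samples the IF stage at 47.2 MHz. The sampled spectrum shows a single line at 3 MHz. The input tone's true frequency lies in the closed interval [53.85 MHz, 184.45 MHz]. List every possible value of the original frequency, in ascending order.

91.4 MHz, 97.4 MHz, 138.6 MHz, 144.6 MHz

Frequencies that alias to 3 MHz are k·fs ± 3 MHz for integer k ≥ 0.
k=0: 3 MHz.
k=1: 44.2 MHz, 50.2 MHz.
k=2: 91.4 MHz, 97.4 MHz.
k=3: 138.6 MHz, 144.6 MHz.
k=4: 185.8 MHz, 191.8 MHz.
Within [53.85 MHz, 184.45 MHz]: 91.4 MHz, 97.4 MHz, 138.6 MHz, 144.6 MHz.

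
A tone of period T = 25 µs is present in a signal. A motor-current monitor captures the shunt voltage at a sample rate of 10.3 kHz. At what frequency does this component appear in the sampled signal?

T = 25 µs → f = 1/T = 40 kHz.
40 kHz mod fs = 9.1 kHz.
9.1 kHz > fs/2 = 5.15 kHz, folds to fs − 9.1 kHz = 1.2 kHz.

1.2 kHz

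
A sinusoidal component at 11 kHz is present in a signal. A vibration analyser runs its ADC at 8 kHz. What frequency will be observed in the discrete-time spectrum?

3 kHz

11 kHz mod fs = 3 kHz.
3 kHz ≤ fs/2 = 4 kHz, appears at 3 kHz.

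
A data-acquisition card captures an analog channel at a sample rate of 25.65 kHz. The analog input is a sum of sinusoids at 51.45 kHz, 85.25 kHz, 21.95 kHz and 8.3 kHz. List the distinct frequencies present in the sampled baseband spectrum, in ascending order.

0.15 kHz, 3.7 kHz, 8.3 kHz

fs/2 = 12.825 kHz.
51.45 kHz mod fs = 0.15 kHz.
0.15 kHz ≤ fs/2 = 12.825 kHz, appears at 0.15 kHz.
85.25 kHz mod fs = 8.3 kHz.
8.3 kHz ≤ fs/2 = 12.825 kHz, appears at 8.3 kHz.
21.95 kHz > fs/2 = 12.825 kHz, folds to fs − 21.95 kHz = 3.7 kHz.
8.3 kHz ≤ fs/2 = 12.825 kHz, passes unchanged.
Distinct values: {0.15 kHz, 3.7 kHz, 8.3 kHz}.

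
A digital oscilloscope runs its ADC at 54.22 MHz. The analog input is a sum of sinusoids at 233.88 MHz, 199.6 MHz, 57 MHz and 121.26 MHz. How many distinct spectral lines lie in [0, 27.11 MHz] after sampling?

fs/2 = 27.11 MHz.
233.88 MHz mod fs = 17 MHz.
17 MHz ≤ fs/2 = 27.11 MHz, appears at 17 MHz.
199.6 MHz mod fs = 36.94 MHz.
36.94 MHz > fs/2 = 27.11 MHz, folds to fs − 36.94 MHz = 17.28 MHz.
57 MHz mod fs = 2.78 MHz.
2.78 MHz ≤ fs/2 = 27.11 MHz, appears at 2.78 MHz.
121.26 MHz mod fs = 12.82 MHz.
12.82 MHz ≤ fs/2 = 27.11 MHz, appears at 12.82 MHz.
Distinct values: {2.78 MHz, 12.82 MHz, 17 MHz, 17.28 MHz} → 4.

4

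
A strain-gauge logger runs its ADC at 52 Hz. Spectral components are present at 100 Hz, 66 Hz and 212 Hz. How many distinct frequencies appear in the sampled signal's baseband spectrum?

fs/2 = 26 Hz.
100 Hz mod fs = 48 Hz.
48 Hz > fs/2 = 26 Hz, folds to fs − 48 Hz = 4 Hz.
66 Hz mod fs = 14 Hz.
14 Hz ≤ fs/2 = 26 Hz, appears at 14 Hz.
212 Hz mod fs = 4 Hz.
4 Hz ≤ fs/2 = 26 Hz, appears at 4 Hz.
Distinct values: {4 Hz, 14 Hz} → 2.

2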